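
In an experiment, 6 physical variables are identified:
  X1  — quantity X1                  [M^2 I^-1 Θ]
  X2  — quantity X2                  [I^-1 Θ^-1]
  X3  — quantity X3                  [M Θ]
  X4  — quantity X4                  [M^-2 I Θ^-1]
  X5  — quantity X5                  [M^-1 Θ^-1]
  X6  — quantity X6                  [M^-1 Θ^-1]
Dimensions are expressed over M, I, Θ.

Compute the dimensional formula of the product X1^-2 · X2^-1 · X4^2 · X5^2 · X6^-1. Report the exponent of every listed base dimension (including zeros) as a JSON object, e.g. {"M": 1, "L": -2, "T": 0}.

{"M": -9, "I": 5, "Θ": -4}

Exponent matrix [M,I,Θ] × [X1,X2,X3,X4,X5,X6]:
  M: [ 2  0  1 -2 -1 -1]
  I: [-1 -1  0  1  0  0]
  Θ: [ 1 -1  1 -1 -1 -1]
  [M]: (-2)·2+(-1)·0+(2)·-2+(2)·-1+(-1)·-1 = -9
  [I]: (-2)·-1+(-1)·-1+(2)·1+(2)·0+(-1)·0 = 5
  [Θ]: (-2)·1+(-1)·-1+(2)·-1+(2)·-1+(-1)·-1 = -4
⇒ M^-9 I^5 Θ^-4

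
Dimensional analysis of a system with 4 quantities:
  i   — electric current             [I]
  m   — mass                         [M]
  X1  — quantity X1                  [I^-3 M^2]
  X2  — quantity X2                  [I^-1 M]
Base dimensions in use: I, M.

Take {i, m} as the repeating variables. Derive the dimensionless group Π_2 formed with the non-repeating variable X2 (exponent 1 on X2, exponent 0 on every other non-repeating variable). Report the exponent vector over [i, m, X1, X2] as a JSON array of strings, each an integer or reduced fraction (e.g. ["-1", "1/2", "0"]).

["1", "-1", "0", "1"]

Dimensional matrix (I×M by i×m×X1×X2):
  I: [ 1  0 -3 -1]
  M: [ 0  1  2  1]
Echelon form has 2 nonzero rows (pivots: i,m)
Repeat: i,m; free: X1,X2
RREF:
  r0: [   1    0   -3   -1]
  r1: [   0    1    2    1]
Fix exponent of X2 at 1, X1 at 0; solve each RREF row for its pivot's exponent:
  r0: exp(i) + (-1)·1 = 0 ⇒ exp(i) = 1
  r1: exp(m) + (1)·1 = 0 ⇒ exp(m) = -1
Π_2 = i · m^-1 · X2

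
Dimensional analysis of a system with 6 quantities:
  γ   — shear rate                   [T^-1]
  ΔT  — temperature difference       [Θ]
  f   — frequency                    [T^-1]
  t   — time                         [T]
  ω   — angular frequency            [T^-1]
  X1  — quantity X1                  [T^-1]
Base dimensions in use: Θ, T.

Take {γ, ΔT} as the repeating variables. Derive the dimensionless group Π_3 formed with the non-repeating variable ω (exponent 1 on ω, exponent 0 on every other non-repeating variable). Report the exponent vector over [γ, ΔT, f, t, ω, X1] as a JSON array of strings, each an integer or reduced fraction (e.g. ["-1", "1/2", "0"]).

["-1", "0", "0", "0", "1", "0"]

Exponent matrix [Θ,T] × [γ,ΔT,f,t,ω,X1]:
  Θ: [ 0  1  0  0  0  0]
  T: [-1  0 -1  1 -1 -1]
Row reduction gives pivot columns γ,ΔT; rank = 2
Pivot set = {γ,ΔT}, free = {f,t,ω,X1}
RREF:
  r0: [   1    0    1   -1    1    1]
  r1: [   0    1    0    0    0    0]
Fix exponent of ω at 1, f at 0, t at 0, X1 at 0; solve each RREF row for its pivot's exponent:
  r0: exp(γ) + (1)·1 = 0 ⇒ exp(γ) = -1
  r1: exp(ΔT) + (0)·1 = 0 ⇒ exp(ΔT) = 0
Π_3 = γ^-1 · ω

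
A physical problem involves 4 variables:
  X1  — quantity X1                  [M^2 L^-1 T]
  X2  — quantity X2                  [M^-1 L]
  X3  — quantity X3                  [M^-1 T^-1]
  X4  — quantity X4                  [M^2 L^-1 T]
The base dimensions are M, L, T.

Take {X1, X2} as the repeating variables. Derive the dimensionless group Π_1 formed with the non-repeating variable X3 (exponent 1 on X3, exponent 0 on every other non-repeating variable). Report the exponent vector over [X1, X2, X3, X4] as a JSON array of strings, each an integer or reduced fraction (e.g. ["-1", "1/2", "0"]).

["1", "1", "1", "0"]

Write exponents as rows M,L,T / cols X1,X2,X3,X4:
  M: [ 2 -1 -1  2]
  L: [-1  1  0 -1]
  T: [ 1  0 -1  1]
Echelon form has 2 nonzero rows (pivots: X1,X2)
Pivot set = {X1,X2}, free = {X3,X4}
RREF:
  r0: [   1    0   -1    1]
  r1: [   0    1   -1    0]
  r2: [   0    0    0    0]
Fix exponent of X3 at 1, X4 at 0; solve each RREF row for its pivot's exponent:
  r0: exp(X1) + (-1)·1 = 0 ⇒ exp(X1) = 1
  r1: exp(X2) + (-1)·1 = 0 ⇒ exp(X2) = 1
Π_1 = X1 · X2 · X3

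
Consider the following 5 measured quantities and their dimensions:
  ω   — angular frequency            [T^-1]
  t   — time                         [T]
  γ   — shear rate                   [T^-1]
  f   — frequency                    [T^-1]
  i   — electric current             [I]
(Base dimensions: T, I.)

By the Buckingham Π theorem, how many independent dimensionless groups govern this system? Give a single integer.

Write exponents as rows T,I / cols ω,t,γ,f,i:
  T: [-1  1 -1 -1  0]
  I: [ 0  0  0  0  1]
Echelon form has 2 nonzero rows (pivots: ω,i)
Π count = n − r = 5 − 2 = 3

3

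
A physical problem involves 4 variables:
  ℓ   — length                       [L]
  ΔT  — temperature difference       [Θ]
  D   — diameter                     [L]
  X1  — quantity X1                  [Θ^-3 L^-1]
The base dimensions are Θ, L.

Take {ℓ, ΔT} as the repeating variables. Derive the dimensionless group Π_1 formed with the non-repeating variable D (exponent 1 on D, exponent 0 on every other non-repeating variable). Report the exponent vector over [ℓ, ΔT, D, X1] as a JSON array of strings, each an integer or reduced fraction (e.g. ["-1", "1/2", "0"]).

Write exponents as rows Θ,L / cols ℓ,ΔT,D,X1:
  Θ: [ 0  1  0 -3]
  L: [ 1  0  1 -1]
RREF → pivots at {ℓ,ΔT} ⇒ r = 2
Pivot set = {ℓ,ΔT}, free = {D,X1}
RREF:
  r0: [   1    0    1   -1]
  r1: [   0    1    0   -3]
Fix exponent of D at 1, X1 at 0; solve each RREF row for its pivot's exponent:
  r0: exp(ℓ) + (1)·1 = 0 ⇒ exp(ℓ) = -1
  r1: exp(ΔT) + (0)·1 = 0 ⇒ exp(ΔT) = 0
Π_1 = ℓ^-1 · D

["-1", "0", "1", "0"]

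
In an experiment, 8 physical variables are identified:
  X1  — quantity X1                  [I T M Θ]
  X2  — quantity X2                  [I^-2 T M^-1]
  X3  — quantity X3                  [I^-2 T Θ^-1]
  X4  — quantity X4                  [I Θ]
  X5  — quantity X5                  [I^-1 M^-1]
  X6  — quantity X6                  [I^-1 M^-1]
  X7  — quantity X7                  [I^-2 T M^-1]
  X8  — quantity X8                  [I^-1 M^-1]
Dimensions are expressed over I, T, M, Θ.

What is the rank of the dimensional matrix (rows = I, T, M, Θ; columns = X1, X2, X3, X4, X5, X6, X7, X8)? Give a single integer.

3

Dimensional matrix (I×T×M×Θ by X1×X2×X3×X4×X5×X6×X7×X8):
  I: [ 1 -2 -2  1 -1 -1 -2 -1]
  T: [ 1  1  1  0  0  0  1  0]
  M: [ 1 -1  0  0 -1 -1 -1 -1]
  Θ: [ 1  0 -1  1  0  0  0  0]
Echelon form has 3 nonzero rows (pivots: X1,X2,X3)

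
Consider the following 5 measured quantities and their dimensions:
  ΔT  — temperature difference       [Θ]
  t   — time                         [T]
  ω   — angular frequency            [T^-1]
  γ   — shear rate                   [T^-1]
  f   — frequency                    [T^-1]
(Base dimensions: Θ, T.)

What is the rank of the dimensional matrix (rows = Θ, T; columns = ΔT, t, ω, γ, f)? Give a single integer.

2

Dimensional matrix (Θ×T by ΔT×t×ω×γ×f):
  Θ: [ 1  0  0  0  0]
  T: [ 0  1 -1 -1 -1]
Row reduction gives pivot columns ΔT,t; rank = 2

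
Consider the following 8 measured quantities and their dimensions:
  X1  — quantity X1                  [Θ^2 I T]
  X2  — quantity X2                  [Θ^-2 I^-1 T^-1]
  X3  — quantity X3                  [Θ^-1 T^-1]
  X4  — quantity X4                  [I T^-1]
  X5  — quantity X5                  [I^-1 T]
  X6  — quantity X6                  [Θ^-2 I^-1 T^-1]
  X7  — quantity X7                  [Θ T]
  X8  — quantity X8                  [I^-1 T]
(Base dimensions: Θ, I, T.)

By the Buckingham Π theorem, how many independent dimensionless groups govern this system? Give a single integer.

Write exponents as rows Θ,I,T / cols X1,X2,X3,X4,X5,X6,X7,X8:
  Θ: [ 2 -2 -1  0  0 -2  1  0]
  I: [ 1 -1  0  1 -1 -1  0 -1]
  T: [ 1 -1 -1 -1  1 -1  1  1]
Echelon form has 2 nonzero rows (pivots: X1,X3)
Π count = n − r = 8 − 2 = 6

6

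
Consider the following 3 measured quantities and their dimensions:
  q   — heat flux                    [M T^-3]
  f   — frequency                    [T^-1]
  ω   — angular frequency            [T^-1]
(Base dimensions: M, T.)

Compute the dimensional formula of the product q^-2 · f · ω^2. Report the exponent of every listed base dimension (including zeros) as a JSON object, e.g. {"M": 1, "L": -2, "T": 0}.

{"M": -2, "T": 3}

Exponent matrix [M,T] × [q,f,ω]:
  M: [ 1  0  0]
  T: [-3 -1 -1]
  [M]: (-2)·1+(1)·0+(2)·0 = -2
  [T]: (-2)·-3+(1)·-1+(2)·-1 = 3
⇒ M^-2 T^3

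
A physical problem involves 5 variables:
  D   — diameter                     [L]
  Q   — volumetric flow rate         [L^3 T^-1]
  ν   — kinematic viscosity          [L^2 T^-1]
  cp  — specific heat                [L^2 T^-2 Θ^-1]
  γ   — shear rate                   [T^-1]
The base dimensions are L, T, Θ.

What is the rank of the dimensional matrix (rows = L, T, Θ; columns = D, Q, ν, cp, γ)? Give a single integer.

Exponent matrix [L,T,Θ] × [D,Q,ν,cp,γ]:
  L: [ 1  3  2  2  0]
  T: [ 0 -1 -1 -2 -1]
  Θ: [ 0  0  0 -1  0]
RREF → pivots at {D,Q,cp} ⇒ r = 3

3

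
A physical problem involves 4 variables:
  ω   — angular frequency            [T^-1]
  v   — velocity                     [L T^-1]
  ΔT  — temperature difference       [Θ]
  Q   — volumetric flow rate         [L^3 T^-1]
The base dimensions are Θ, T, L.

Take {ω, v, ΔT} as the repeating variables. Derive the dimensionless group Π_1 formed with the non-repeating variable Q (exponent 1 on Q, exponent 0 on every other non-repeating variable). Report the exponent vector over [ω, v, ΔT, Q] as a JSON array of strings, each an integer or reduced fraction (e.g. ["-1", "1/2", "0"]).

["2", "-3", "0", "1"]

Exponent matrix [Θ,T,L] × [ω,v,ΔT,Q]:
  Θ: [ 0  0  1  0]
  T: [-1 -1  0 -1]
  L: [ 0  1  0  3]
RREF → pivots at {ω,v,ΔT} ⇒ r = 3
Pivot set = {ω,v,ΔT}, free = {Q}
RREF:
  r0: [   1    0    0   -2]
  r1: [   0    1    0    3]
  r2: [   0    0    1    0]
Fix exponent of Q at 1; solve each RREF row for its pivot's exponent:
  r0: exp(ω) + (-2)·1 = 0 ⇒ exp(ω) = 2
  r1: exp(v) + (3)·1 = 0 ⇒ exp(v) = -3
  r2: exp(ΔT) + (0)·1 = 0 ⇒ exp(ΔT) = 0
Π_1 = ω^2 · v^-3 · Q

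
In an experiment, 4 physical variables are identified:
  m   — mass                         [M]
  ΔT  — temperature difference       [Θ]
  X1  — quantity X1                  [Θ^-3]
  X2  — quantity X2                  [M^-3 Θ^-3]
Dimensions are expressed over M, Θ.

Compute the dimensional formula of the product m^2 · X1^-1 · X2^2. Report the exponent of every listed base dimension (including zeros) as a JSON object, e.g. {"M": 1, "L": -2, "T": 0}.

{"M": -4, "Θ": -3}

Write exponents as rows M,Θ / cols m,ΔT,X1,X2:
  M: [ 1  0  0 -3]
  Θ: [ 0  1 -3 -3]
  [M]: (2)·1+(-1)·0+(2)·-3 = -4
  [Θ]: (2)·0+(-1)·-3+(2)·-3 = -3
⇒ M^-4 Θ^-3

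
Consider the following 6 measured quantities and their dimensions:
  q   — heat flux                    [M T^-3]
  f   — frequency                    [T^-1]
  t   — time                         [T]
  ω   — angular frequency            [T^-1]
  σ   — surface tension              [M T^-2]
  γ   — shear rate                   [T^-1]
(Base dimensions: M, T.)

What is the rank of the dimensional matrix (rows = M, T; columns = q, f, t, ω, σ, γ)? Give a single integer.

Exponent matrix [M,T] × [q,f,t,ω,σ,γ]:
  M: [ 1  0  0  0  1  0]
  T: [-3 -1  1 -1 -2 -1]
Echelon form has 2 nonzero rows (pivots: q,f)

2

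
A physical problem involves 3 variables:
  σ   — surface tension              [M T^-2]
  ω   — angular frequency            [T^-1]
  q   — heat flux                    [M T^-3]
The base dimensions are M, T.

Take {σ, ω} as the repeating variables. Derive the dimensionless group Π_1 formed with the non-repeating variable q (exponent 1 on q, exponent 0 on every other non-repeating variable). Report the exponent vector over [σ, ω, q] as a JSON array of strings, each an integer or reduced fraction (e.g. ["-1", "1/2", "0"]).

["-1", "-1", "1"]

Exponent matrix [M,T] × [σ,ω,q]:
  M: [ 1  0  1]
  T: [-2 -1 -3]
Row reduction gives pivot columns σ,ω; rank = 2
Pivot set = {σ,ω}, free = {q}
RREF:
  r0: [   1    0    1]
  r1: [   0    1    1]
Fix exponent of q at 1; solve each RREF row for its pivot's exponent:
  r0: exp(σ) + (1)·1 = 0 ⇒ exp(σ) = -1
  r1: exp(ω) + (1)·1 = 0 ⇒ exp(ω) = -1
Π_1 = σ^-1 · ω^-1 · q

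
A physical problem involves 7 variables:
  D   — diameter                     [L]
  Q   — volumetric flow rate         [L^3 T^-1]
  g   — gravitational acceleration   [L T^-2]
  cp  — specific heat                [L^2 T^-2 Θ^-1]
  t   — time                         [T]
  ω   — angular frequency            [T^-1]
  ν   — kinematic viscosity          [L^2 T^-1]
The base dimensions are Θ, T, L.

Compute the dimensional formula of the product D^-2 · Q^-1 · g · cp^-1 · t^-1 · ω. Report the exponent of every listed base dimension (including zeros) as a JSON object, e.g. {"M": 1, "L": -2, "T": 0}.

{"Θ": 1, "T": -1, "L": -6}

Exponent matrix [Θ,T,L] × [D,Q,g,cp,t,ω,ν]:
  Θ: [ 0  0  0 -1  0  0  0]
  T: [ 0 -1 -2 -2  1 -1 -1]
  L: [ 1  3  1  2  0  0  2]
  [Θ]: (-2)·0+(-1)·0+(1)·0+(-1)·-1+(-1)·0+(1)·0 = 1
  [T]: (-2)·0+(-1)·-1+(1)·-2+(-1)·-2+(-1)·1+(1)·-1 = -1
  [L]: (-2)·1+(-1)·3+(1)·1+(-1)·2+(-1)·0+(1)·0 = -6
⇒ Θ T^-1 L^-6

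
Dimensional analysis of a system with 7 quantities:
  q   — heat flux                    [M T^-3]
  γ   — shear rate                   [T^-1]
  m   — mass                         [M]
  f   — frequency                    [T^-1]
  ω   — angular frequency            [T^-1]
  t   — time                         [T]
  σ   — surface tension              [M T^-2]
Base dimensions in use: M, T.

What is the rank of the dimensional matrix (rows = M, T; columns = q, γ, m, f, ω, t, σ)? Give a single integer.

2

Write exponents as rows M,T / cols q,γ,m,f,ω,t,σ:
  M: [ 1  0  1  0  0  0  1]
  T: [-3 -1  0 -1 -1  1 -2]
RREF → pivots at {q,γ} ⇒ r = 2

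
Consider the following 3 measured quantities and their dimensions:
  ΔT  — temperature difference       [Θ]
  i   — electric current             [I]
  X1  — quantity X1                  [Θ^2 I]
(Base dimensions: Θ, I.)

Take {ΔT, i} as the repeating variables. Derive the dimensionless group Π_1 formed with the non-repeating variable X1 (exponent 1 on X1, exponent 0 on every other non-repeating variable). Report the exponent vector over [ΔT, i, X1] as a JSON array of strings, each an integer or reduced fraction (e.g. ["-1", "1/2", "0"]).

Exponent matrix [Θ,I] × [ΔT,i,X1]:
  Θ: [ 1  0  2]
  I: [ 0  1  1]
RREF → pivots at {ΔT,i} ⇒ r = 2
Pivot set = {ΔT,i}, free = {X1}
RREF:
  r0: [   1    0    2]
  r1: [   0    1    1]
Fix exponent of X1 at 1; solve each RREF row for its pivot's exponent:
  r0: exp(ΔT) + (2)·1 = 0 ⇒ exp(ΔT) = -2
  r1: exp(i) + (1)·1 = 0 ⇒ exp(i) = -1
Π_1 = ΔT^-2 · i^-1 · X1

["-2", "-1", "1"]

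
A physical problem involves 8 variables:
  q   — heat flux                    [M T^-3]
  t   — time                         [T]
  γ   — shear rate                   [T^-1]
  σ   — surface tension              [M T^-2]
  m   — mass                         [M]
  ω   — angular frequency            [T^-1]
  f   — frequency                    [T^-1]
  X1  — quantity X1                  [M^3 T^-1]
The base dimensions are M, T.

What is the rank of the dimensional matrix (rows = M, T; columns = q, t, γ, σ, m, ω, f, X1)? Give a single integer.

Write exponents as rows M,T / cols q,t,γ,σ,m,ω,f,X1:
  M: [ 1  0  0  1  1  0  0  3]
  T: [-3  1 -1 -2  0 -1 -1 -1]
RREF → pivots at {q,t} ⇒ r = 2

2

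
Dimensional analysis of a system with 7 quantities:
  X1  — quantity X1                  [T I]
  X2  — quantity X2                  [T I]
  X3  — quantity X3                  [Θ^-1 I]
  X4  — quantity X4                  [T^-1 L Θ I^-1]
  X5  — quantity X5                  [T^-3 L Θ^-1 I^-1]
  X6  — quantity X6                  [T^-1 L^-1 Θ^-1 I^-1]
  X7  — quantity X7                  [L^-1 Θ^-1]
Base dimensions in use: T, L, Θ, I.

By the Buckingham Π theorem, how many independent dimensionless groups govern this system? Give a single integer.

Exponent matrix [T,L,Θ,I] × [X1,X2,X3,X4,X5,X6,X7]:
  T: [ 1  1  0 -1 -3 -1  0]
  L: [ 0  0  0  1  1 -1 -1]
  Θ: [ 0  0 -1  1 -1 -1 -1]
  I: [ 1  1  1 -1 -1 -1  0]
Row reduction gives pivot columns X1,X3,X4; rank = 3
n=7, r=3 ⇒ 4 dimensionless groups

4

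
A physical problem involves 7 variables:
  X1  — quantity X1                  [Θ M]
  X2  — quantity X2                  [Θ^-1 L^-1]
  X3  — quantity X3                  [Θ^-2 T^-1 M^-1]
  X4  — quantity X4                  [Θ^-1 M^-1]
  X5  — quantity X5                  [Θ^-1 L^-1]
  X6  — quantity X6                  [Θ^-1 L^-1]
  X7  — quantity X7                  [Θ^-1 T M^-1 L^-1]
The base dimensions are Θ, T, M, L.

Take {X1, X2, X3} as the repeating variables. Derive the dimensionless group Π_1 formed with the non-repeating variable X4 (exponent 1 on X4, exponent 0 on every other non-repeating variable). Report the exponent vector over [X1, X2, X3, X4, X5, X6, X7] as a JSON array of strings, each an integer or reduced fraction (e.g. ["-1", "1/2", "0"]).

["1", "0", "0", "1", "0", "0", "0"]

Write exponents as rows Θ,T,M,L / cols X1,X2,X3,X4,X5,X6,X7:
  Θ: [ 1 -1 -2 -1 -1 -1 -1]
  T: [ 0  0 -1  0  0  0  1]
  M: [ 1  0 -1 -1  0  0 -1]
  L: [ 0 -1  0  0 -1 -1 -1]
Row reduction gives pivot columns X1,X2,X3; rank = 3
Repeat: X1,X2,X3; free: X4,X5,X6,X7
RREF:
  r0: [   1    0    0   -1    0    0   -2]
  r1: [   0    1    0    0    1    1    1]
  r2: [   0    0    1    0    0    0   -1]
  r3: [   0    0    0    0    0    0    0]
Fix exponent of X4 at 1, X5 at 0, X6 at 0, X7 at 0; solve each RREF row for its pivot's exponent:
  r0: exp(X1) + (-1)·1 = 0 ⇒ exp(X1) = 1
  r1: exp(X2) + (0)·1 = 0 ⇒ exp(X2) = 0
  r2: exp(X3) + (0)·1 = 0 ⇒ exp(X3) = 0
Π_1 = X1 · X4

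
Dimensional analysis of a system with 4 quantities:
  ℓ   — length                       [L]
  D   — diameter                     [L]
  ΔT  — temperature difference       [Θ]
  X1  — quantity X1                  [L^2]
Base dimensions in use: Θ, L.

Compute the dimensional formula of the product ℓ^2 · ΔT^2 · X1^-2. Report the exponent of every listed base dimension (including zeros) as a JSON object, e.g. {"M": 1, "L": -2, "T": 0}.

Write exponents as rows Θ,L / cols ℓ,D,ΔT,X1:
  Θ: [ 0  0  1  0]
  L: [ 1  1  0  2]
  [Θ]: (2)·0+(2)·1+(-2)·0 = 2
  [L]: (2)·1+(2)·0+(-2)·2 = -2
⇒ Θ^2 L^-2

{"Θ": 2, "L": -2}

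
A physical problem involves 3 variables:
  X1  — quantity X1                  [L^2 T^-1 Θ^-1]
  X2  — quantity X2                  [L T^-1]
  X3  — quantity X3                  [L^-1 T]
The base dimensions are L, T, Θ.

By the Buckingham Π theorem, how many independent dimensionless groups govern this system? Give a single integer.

1

Write exponents as rows L,T,Θ / cols X1,X2,X3:
  L: [ 2  1 -1]
  T: [-1 -1  1]
  Θ: [-1  0  0]
Echelon form has 2 nonzero rows (pivots: X1,X2)
3 vars − rank 2 = 1 Π group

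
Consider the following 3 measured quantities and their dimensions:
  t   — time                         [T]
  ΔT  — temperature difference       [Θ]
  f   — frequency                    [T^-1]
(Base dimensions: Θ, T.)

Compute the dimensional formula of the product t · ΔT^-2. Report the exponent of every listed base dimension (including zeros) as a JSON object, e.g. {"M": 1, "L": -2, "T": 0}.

Dimensional matrix (Θ×T by t×ΔT×f):
  Θ: [ 0  1  0]
  T: [ 1  0 -1]
  [Θ]: (1)·0+(-2)·1 = -2
  [T]: (1)·1+(-2)·0 = 1
⇒ Θ^-2 T

{"Θ": -2, "T": 1}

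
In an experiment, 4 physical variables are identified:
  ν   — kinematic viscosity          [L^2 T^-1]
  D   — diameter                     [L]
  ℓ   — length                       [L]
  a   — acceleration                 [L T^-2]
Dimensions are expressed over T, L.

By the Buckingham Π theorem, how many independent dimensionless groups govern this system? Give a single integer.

2

Write exponents as rows T,L / cols ν,D,ℓ,a:
  T: [-1  0  0 -2]
  L: [ 2  1  1  1]
Echelon form has 2 nonzero rows (pivots: ν,D)
4 vars − rank 2 = 2 Π groups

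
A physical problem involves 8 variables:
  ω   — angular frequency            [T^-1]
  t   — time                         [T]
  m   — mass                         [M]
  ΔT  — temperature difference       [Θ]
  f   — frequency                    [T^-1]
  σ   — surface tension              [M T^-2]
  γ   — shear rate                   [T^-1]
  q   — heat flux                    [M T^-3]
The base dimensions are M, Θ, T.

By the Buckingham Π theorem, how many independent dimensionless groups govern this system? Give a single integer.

5

Exponent matrix [M,Θ,T] × [ω,t,m,ΔT,f,σ,γ,q]:
  M: [ 0  0  1  0  0  1  0  1]
  Θ: [ 0  0  0  1  0  0  0  0]
  T: [-1  1  0  0 -1 -2 -1 -3]
Row reduction gives pivot columns ω,m,ΔT; rank = 3
n=8, r=3 ⇒ 5 dimensionless groups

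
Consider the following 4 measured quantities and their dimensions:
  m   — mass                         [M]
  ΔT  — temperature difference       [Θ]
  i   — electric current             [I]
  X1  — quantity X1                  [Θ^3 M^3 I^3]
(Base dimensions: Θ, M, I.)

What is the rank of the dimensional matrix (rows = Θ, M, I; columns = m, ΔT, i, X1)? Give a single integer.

Exponent matrix [Θ,M,I] × [m,ΔT,i,X1]:
  Θ: [ 0  1  0  3]
  M: [ 1  0  0  3]
  I: [ 0  0  1  3]
Row reduction gives pivot columns m,ΔT,i; rank = 3

3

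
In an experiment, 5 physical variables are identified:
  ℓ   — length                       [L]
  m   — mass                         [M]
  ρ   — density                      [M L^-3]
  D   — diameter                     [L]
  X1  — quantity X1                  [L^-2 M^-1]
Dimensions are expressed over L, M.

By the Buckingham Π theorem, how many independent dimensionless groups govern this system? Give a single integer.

Exponent matrix [L,M] × [ℓ,m,ρ,D,X1]:
  L: [ 1  0 -3  1 -2]
  M: [ 0  1  1  0 -1]
Row reduction gives pivot columns ℓ,m; rank = 2
5 vars − rank 2 = 3 Π groups

3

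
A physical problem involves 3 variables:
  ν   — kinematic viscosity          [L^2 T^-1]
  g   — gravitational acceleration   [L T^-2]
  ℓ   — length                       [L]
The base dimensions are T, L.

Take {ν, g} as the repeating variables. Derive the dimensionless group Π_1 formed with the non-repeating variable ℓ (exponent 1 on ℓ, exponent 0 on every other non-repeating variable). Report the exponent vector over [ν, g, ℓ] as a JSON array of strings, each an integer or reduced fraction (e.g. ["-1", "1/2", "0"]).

["-2/3", "1/3", "1"]

Dimensional matrix (T×L by ν×g×ℓ):
  T: [-1 -2  0]
  L: [ 2  1  1]
Echelon form has 2 nonzero rows (pivots: ν,g)
Pivot set = {ν,g}, free = {ℓ}
RREF:
  r0: [   1    0  2/3]
  r1: [   0    1 -1/3]
Fix exponent of ℓ at 1; solve each RREF row for its pivot's exponent:
  r0: exp(ν) + (2/3)·1 = 0 ⇒ exp(ν) = -2/3
  r1: exp(g) + (-1/3)·1 = 0 ⇒ exp(g) = 1/3
Π_1 = ν^(-2/3) · g^(1/3) · ℓ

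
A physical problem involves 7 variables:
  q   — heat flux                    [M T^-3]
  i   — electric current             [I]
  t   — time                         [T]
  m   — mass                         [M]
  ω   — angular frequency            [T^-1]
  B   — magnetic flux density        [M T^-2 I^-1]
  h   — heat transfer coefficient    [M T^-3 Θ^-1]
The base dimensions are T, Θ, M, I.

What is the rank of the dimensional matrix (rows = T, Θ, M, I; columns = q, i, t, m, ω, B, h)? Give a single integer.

4

Exponent matrix [T,Θ,M,I] × [q,i,t,m,ω,B,h]:
  T: [-3  0  1  0 -1 -2 -3]
  Θ: [ 0  0  0  0  0  0 -1]
  M: [ 1  0  0  1  0  1  1]
  I: [ 0  1  0  0  0 -1  0]
RREF → pivots at {q,i,t,h} ⇒ r = 4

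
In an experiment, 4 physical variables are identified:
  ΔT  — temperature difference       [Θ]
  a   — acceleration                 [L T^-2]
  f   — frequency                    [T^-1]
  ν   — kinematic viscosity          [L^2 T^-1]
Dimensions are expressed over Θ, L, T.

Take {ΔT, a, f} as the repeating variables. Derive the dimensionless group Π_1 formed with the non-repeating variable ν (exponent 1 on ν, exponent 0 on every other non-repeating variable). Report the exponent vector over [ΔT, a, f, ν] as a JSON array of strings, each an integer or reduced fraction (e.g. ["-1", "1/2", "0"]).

Exponent matrix [Θ,L,T] × [ΔT,a,f,ν]:
  Θ: [ 1  0  0  0]
  L: [ 0  1  0  2]
  T: [ 0 -2 -1 -1]
Echelon form has 3 nonzero rows (pivots: ΔT,a,f)
Pivot set = {ΔT,a,f}, free = {ν}
RREF:
  r0: [   1    0    0    0]
  r1: [   0    1    0    2]
  r2: [   0    0    1   -3]
Fix exponent of ν at 1; solve each RREF row for its pivot's exponent:
  r0: exp(ΔT) + (0)·1 = 0 ⇒ exp(ΔT) = 0
  r1: exp(a) + (2)·1 = 0 ⇒ exp(a) = -2
  r2: exp(f) + (-3)·1 = 0 ⇒ exp(f) = 3
Π_1 = a^-2 · f^3 · ν

["0", "-2", "3", "1"]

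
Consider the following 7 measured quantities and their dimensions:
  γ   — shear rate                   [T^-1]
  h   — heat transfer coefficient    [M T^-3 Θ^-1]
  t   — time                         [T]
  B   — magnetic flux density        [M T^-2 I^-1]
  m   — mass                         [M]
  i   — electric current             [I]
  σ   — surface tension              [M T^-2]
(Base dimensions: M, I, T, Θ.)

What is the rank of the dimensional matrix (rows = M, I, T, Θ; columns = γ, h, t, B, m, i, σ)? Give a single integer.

4

Dimensional matrix (M×I×T×Θ by γ×h×t×B×m×i×σ):
  M: [ 0  1  0  1  1  0  1]
  I: [ 0  0  0 -1  0  1  0]
  T: [-1 -3  1 -2  0  0 -2]
  Θ: [ 0 -1  0  0  0  0  0]
Echelon form has 4 nonzero rows (pivots: γ,h,B,m)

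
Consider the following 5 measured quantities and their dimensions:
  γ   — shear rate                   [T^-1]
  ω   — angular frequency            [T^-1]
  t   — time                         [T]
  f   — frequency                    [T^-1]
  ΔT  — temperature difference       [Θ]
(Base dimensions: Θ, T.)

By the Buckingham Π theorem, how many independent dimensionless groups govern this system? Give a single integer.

3

Write exponents as rows Θ,T / cols γ,ω,t,f,ΔT:
  Θ: [ 0  0  0  0  1]
  T: [-1 -1  1 -1  0]
Echelon form has 2 nonzero rows (pivots: γ,ΔT)
Π count = n − r = 5 − 2 = 3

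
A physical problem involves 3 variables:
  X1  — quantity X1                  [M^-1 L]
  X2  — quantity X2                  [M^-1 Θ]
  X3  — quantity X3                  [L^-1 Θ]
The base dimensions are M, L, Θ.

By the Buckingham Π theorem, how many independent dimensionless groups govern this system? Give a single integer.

Write exponents as rows M,L,Θ / cols X1,X2,X3:
  M: [-1 -1  0]
  L: [ 1  0 -1]
  Θ: [ 0  1  1]
Echelon form has 2 nonzero rows (pivots: X1,X2)
n=3, r=2 ⇒ 1 dimensionless group

1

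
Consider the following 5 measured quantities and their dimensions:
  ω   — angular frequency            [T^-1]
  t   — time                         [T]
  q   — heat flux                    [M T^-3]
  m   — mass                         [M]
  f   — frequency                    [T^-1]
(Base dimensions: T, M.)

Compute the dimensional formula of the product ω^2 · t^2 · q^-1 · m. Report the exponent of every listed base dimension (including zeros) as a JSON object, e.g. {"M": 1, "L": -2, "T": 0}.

Write exponents as rows T,M / cols ω,t,q,m,f:
  T: [-1  1 -3  0 -1]
  M: [ 0  0  1  1  0]
  [T]: (2)·-1+(2)·1+(-1)·-3+(1)·0 = 3
  [M]: (2)·0+(2)·0+(-1)·1+(1)·1 = 0
⇒ T^3

{"T": 3, "M": 0}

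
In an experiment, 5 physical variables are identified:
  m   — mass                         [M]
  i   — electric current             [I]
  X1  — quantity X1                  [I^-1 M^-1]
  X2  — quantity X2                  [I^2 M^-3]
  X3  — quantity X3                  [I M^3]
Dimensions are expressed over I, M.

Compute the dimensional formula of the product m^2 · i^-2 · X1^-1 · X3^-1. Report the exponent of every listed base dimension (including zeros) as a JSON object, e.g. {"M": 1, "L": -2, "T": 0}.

Dimensional matrix (I×M by m×i×X1×X2×X3):
  I: [ 0  1 -1  2  1]
  M: [ 1  0 -1 -3  3]
  [I]: (2)·0+(-2)·1+(-1)·-1+(-1)·1 = -2
  [M]: (2)·1+(-2)·0+(-1)·-1+(-1)·3 = 0
⇒ I^-2

{"I": -2, "M": 0}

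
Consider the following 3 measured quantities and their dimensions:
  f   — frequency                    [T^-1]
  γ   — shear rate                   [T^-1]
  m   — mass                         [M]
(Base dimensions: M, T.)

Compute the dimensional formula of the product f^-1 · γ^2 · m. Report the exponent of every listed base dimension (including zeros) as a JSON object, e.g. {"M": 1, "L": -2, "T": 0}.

{"M": 1, "T": -1}

Dimensional matrix (M×T by f×γ×m):
  M: [ 0  0  1]
  T: [-1 -1  0]
  [M]: (-1)·0+(2)·0+(1)·1 = 1
  [T]: (-1)·-1+(2)·-1+(1)·0 = -1
⇒ M T^-1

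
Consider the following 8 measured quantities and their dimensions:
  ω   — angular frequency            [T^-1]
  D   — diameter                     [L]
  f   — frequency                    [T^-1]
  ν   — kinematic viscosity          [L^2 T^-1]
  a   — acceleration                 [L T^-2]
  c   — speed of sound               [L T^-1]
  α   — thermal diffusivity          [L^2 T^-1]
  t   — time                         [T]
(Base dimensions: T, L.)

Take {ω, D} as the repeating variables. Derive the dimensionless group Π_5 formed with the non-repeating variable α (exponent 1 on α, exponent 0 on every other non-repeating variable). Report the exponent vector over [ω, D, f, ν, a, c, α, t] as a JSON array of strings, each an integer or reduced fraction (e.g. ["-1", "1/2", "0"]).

["-1", "-2", "0", "0", "0", "0", "1", "0"]

Write exponents as rows T,L / cols ω,D,f,ν,a,c,α,t:
  T: [-1  0 -1 -1 -2 -1 -1  1]
  L: [ 0  1  0  2  1  1  2  0]
RREF → pivots at {ω,D} ⇒ r = 2
Repeat: ω,D; free: f,ν,a,c,α,t
RREF:
  r0: [   1    0    1    1    2    1    1   -1]
  r1: [   0    1    0    2    1    1    2    0]
Fix exponent of α at 1, f at 0, ν at 0, a at 0, c at 0, t at 0; solve each RREF row for its pivot's exponent:
  r0: exp(ω) + (1)·1 = 0 ⇒ exp(ω) = -1
  r1: exp(D) + (2)·1 = 0 ⇒ exp(D) = -2
Π_5 = ω^-1 · D^-2 · α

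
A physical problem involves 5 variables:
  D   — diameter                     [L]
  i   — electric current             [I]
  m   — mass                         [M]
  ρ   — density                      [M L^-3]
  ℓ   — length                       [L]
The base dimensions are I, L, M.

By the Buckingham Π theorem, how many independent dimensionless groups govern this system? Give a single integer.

2

Exponent matrix [I,L,M] × [D,i,m,ρ,ℓ]:
  I: [ 0  1  0  0  0]
  L: [ 1  0  0 -3  1]
  M: [ 0  0  1  1  0]
RREF → pivots at {D,i,m} ⇒ r = 3
Π count = n − r = 5 − 3 = 2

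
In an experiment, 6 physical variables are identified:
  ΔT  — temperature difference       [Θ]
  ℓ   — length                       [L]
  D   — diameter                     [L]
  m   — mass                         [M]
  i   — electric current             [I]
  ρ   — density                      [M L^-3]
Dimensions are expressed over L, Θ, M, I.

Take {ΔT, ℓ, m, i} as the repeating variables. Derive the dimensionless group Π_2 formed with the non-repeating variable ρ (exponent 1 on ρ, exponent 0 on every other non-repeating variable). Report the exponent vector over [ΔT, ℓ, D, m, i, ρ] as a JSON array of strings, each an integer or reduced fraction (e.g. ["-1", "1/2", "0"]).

["0", "3", "0", "-1", "0", "1"]

Dimensional matrix (L×Θ×M×I by ΔT×ℓ×D×m×i×ρ):
  L: [ 0  1  1  0  0 -3]
  Θ: [ 1  0  0  0  0  0]
  M: [ 0  0  0  1  0  1]
  I: [ 0  0  0  0  1  0]
Echelon form has 4 nonzero rows (pivots: ΔT,ℓ,m,i)
Pivot set = {ΔT,ℓ,m,i}, free = {D,ρ}
RREF:
  r0: [   1    0    0    0    0    0]
  r1: [   0    1    1    0    0   -3]
  r2: [   0    0    0    1    0    1]
  r3: [   0    0    0    0    1    0]
Fix exponent of ρ at 1, D at 0; solve each RREF row for its pivot's exponent:
  r0: exp(ΔT) + (0)·1 = 0 ⇒ exp(ΔT) = 0
  r1: exp(ℓ) + (-3)·1 = 0 ⇒ exp(ℓ) = 3
  r2: exp(m) + (1)·1 = 0 ⇒ exp(m) = -1
  r3: exp(i) + (0)·1 = 0 ⇒ exp(i) = 0
Π_2 = ℓ^3 · m^-1 · ρ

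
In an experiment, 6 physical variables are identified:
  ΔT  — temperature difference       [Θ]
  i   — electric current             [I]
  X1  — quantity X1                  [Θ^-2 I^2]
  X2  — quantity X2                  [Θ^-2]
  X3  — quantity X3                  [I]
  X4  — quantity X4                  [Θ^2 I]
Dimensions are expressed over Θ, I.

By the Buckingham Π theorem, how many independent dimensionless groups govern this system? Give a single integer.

4

Dimensional matrix (Θ×I by ΔT×i×X1×X2×X3×X4):
  Θ: [ 1  0 -2 -2  0  2]
  I: [ 0  1  2  0  1  1]
Echelon form has 2 nonzero rows (pivots: ΔT,i)
Π count = n − r = 6 − 2 = 4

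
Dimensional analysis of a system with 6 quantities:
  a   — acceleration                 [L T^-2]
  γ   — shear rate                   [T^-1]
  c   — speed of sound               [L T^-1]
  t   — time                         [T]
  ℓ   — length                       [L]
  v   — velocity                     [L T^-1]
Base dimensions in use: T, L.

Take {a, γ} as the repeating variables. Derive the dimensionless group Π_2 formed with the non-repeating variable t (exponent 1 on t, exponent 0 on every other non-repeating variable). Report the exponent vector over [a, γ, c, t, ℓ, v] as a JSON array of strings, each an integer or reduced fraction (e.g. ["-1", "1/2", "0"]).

Dimensional matrix (T×L by a×γ×c×t×ℓ×v):
  T: [-2 -1 -1  1  0 -1]
  L: [ 1  0  1  0  1  1]
RREF → pivots at {a,γ} ⇒ r = 2
Repeat: a,γ; free: c,t,ℓ,v
RREF:
  r0: [   1    0    1    0    1    1]
  r1: [   0    1   -1   -1   -2   -1]
Fix exponent of t at 1, c at 0, ℓ at 0, v at 0; solve each RREF row for its pivot's exponent:
  r0: exp(a) + (0)·1 = 0 ⇒ exp(a) = 0
  r1: exp(γ) + (-1)·1 = 0 ⇒ exp(γ) = 1
Π_2 = γ · t

["0", "1", "0", "1", "0", "0"]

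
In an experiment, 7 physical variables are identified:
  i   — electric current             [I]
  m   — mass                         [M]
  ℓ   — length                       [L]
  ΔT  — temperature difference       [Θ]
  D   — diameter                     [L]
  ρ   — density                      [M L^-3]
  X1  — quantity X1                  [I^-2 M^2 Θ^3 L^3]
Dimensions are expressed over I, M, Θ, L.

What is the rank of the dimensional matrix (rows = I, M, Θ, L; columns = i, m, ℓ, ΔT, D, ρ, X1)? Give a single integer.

4

Exponent matrix [I,M,Θ,L] × [i,m,ℓ,ΔT,D,ρ,X1]:
  I: [ 1  0  0  0  0  0 -2]
  M: [ 0  1  0  0  0  1  2]
  Θ: [ 0  0  0  1  0  0  3]
  L: [ 0  0  1  0  1 -3  3]
RREF → pivots at {i,m,ℓ,ΔT} ⇒ r = 4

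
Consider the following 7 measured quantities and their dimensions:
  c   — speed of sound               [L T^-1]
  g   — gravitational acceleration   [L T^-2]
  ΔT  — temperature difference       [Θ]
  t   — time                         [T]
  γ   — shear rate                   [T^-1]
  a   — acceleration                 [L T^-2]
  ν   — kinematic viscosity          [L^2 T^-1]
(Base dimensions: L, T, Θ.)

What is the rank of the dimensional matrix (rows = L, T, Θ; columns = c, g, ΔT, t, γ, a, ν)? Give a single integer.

Exponent matrix [L,T,Θ] × [c,g,ΔT,t,γ,a,ν]:
  L: [ 1  1  0  0  0  1  2]
  T: [-1 -2  0  1 -1 -2 -1]
  Θ: [ 0  0  1  0  0  0  0]
Row reduction gives pivot columns c,g,ΔT; rank = 3

3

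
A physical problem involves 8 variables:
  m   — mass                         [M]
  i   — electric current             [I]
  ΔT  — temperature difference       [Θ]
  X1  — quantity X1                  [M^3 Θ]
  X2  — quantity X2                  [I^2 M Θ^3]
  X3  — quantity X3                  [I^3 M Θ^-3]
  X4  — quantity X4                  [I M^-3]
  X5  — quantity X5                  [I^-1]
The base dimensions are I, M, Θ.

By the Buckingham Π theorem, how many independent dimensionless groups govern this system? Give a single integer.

5

Dimensional matrix (I×M×Θ by m×i×ΔT×X1×X2×X3×X4×X5):
  I: [ 0  1  0  0  2  3  1 -1]
  M: [ 1  0  0  3  1  1 -3  0]
  Θ: [ 0  0  1  1  3 -3  0  0]
Echelon form has 3 nonzero rows (pivots: m,i,ΔT)
n=8, r=3 ⇒ 5 dimensionless groups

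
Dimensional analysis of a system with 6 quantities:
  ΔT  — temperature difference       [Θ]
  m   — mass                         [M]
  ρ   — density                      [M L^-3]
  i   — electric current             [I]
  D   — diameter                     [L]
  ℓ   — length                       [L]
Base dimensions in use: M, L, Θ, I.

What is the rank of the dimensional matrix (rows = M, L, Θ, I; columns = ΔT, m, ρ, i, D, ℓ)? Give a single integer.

4

Write exponents as rows M,L,Θ,I / cols ΔT,m,ρ,i,D,ℓ:
  M: [ 0  1  1  0  0  0]
  L: [ 0  0 -3  0  1  1]
  Θ: [ 1  0  0  0  0  0]
  I: [ 0  0  0  1  0  0]
RREF → pivots at {ΔT,m,ρ,i} ⇒ r = 4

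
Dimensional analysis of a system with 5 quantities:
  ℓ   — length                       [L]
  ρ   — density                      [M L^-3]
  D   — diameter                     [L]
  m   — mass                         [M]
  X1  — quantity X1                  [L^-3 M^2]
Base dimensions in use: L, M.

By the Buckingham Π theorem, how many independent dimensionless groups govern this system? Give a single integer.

Exponent matrix [L,M] × [ℓ,ρ,D,m,X1]:
  L: [ 1 -3  1  0 -3]
  M: [ 0  1  0  1  2]
Echelon form has 2 nonzero rows (pivots: ℓ,ρ)
n=5, r=2 ⇒ 3 dimensionless groups

3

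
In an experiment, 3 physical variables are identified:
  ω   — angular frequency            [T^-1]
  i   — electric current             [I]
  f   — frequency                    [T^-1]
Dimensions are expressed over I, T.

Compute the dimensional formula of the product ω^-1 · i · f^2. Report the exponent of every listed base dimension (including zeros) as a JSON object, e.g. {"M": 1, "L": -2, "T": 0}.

Write exponents as rows I,T / cols ω,i,f:
  I: [ 0  1  0]
  T: [-1  0 -1]
  [I]: (-1)·0+(1)·1+(2)·0 = 1
  [T]: (-1)·-1+(1)·0+(2)·-1 = -1
⇒ I T^-1

{"I": 1, "T": -1}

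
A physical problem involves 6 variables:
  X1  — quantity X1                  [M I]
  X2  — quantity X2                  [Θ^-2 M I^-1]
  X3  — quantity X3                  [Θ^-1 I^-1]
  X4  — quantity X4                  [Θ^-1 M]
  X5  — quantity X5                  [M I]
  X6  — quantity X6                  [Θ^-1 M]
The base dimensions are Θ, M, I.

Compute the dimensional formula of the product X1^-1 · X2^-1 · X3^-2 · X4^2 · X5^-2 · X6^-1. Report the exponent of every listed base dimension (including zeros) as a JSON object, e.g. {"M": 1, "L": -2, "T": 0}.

Exponent matrix [Θ,M,I] × [X1,X2,X3,X4,X5,X6]:
  Θ: [ 0 -2 -1 -1  0 -1]
  M: [ 1  1  0  1  1  1]
  I: [ 1 -1 -1  0  1  0]
  [Θ]: (-1)·0+(-1)·-2+(-2)·-1+(2)·-1+(-2)·0+(-1)·-1 = 3
  [M]: (-1)·1+(-1)·1+(-2)·0+(2)·1+(-2)·1+(-1)·1 = -3
  [I]: (-1)·1+(-1)·-1+(-2)·-1+(2)·0+(-2)·1+(-1)·0 = 0
⇒ Θ^3 M^-3

{"Θ": 3, "M": -3, "I": 0}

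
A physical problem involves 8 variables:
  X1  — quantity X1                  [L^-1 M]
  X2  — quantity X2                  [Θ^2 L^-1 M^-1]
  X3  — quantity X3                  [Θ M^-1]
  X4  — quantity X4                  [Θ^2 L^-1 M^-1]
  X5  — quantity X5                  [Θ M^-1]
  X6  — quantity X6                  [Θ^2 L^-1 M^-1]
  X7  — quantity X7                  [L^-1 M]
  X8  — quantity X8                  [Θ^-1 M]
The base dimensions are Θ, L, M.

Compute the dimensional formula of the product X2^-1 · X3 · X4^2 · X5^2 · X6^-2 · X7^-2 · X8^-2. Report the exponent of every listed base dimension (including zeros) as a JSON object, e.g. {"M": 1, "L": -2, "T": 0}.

Dimensional matrix (Θ×L×M by X1×X2×X3×X4×X5×X6×X7×X8):
  Θ: [ 0  2  1  2  1  2  0 -1]
  L: [-1 -1  0 -1  0 -1 -1  0]
  M: [ 1 -1 -1 -1 -1 -1  1  1]
  [Θ]: (-1)·2+(1)·1+(2)·2+(2)·1+(-2)·2+(-2)·0+(-2)·-1 = 3
  [L]: (-1)·-1+(1)·0+(2)·-1+(2)·0+(-2)·-1+(-2)·-1+(-2)·0 = 3
  [M]: (-1)·-1+(1)·-1+(2)·-1+(2)·-1+(-2)·-1+(-2)·1+(-2)·1 = -6
⇒ Θ^3 L^3 M^-6

{"Θ": 3, "L": 3, "M": -6}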